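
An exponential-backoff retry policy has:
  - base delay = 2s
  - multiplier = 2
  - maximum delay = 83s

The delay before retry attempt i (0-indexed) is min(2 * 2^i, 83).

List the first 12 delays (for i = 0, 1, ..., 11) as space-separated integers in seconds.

Answer: 2 4 8 16 32 64 83 83 83 83 83 83

Derivation:
Computing each delay:
  i=0: min(2*2^0, 83) = 2
  i=1: min(2*2^1, 83) = 4
  i=2: min(2*2^2, 83) = 8
  i=3: min(2*2^3, 83) = 16
  i=4: min(2*2^4, 83) = 32
  i=5: min(2*2^5, 83) = 64
  i=6: min(2*2^6, 83) = 83
  i=7: min(2*2^7, 83) = 83
  i=8: min(2*2^8, 83) = 83
  i=9: min(2*2^9, 83) = 83
  i=10: min(2*2^10, 83) = 83
  i=11: min(2*2^11, 83) = 83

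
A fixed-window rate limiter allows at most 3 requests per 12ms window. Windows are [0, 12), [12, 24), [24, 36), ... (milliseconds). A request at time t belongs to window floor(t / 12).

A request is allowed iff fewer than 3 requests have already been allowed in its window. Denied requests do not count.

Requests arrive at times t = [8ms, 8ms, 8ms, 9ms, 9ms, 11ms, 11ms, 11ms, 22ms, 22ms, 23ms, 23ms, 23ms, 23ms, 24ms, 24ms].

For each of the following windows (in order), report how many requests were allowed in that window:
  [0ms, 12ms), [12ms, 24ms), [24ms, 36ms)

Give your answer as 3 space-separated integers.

Answer: 3 3 2

Derivation:
Processing requests:
  req#1 t=8ms (window 0): ALLOW
  req#2 t=8ms (window 0): ALLOW
  req#3 t=8ms (window 0): ALLOW
  req#4 t=9ms (window 0): DENY
  req#5 t=9ms (window 0): DENY
  req#6 t=11ms (window 0): DENY
  req#7 t=11ms (window 0): DENY
  req#8 t=11ms (window 0): DENY
  req#9 t=22ms (window 1): ALLOW
  req#10 t=22ms (window 1): ALLOW
  req#11 t=23ms (window 1): ALLOW
  req#12 t=23ms (window 1): DENY
  req#13 t=23ms (window 1): DENY
  req#14 t=23ms (window 1): DENY
  req#15 t=24ms (window 2): ALLOW
  req#16 t=24ms (window 2): ALLOW

Allowed counts by window: 3 3 2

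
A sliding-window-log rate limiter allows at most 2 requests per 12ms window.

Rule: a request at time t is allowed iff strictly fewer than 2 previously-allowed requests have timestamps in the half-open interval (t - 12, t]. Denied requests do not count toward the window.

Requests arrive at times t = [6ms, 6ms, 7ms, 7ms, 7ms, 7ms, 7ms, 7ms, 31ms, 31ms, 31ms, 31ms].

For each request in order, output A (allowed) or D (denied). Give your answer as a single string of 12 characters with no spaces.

Tracking allowed requests in the window:
  req#1 t=6ms: ALLOW
  req#2 t=6ms: ALLOW
  req#3 t=7ms: DENY
  req#4 t=7ms: DENY
  req#5 t=7ms: DENY
  req#6 t=7ms: DENY
  req#7 t=7ms: DENY
  req#8 t=7ms: DENY
  req#9 t=31ms: ALLOW
  req#10 t=31ms: ALLOW
  req#11 t=31ms: DENY
  req#12 t=31ms: DENY

Answer: AADDDDDDAADD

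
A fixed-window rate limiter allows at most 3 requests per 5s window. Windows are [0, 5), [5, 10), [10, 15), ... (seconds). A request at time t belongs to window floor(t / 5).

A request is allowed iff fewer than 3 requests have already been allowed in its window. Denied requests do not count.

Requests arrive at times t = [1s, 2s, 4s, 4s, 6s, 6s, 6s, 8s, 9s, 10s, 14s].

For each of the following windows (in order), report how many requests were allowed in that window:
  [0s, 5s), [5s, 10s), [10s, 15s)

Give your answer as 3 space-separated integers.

Processing requests:
  req#1 t=1s (window 0): ALLOW
  req#2 t=2s (window 0): ALLOW
  req#3 t=4s (window 0): ALLOW
  req#4 t=4s (window 0): DENY
  req#5 t=6s (window 1): ALLOW
  req#6 t=6s (window 1): ALLOW
  req#7 t=6s (window 1): ALLOW
  req#8 t=8s (window 1): DENY
  req#9 t=9s (window 1): DENY
  req#10 t=10s (window 2): ALLOW
  req#11 t=14s (window 2): ALLOW

Allowed counts by window: 3 3 2

Answer: 3 3 2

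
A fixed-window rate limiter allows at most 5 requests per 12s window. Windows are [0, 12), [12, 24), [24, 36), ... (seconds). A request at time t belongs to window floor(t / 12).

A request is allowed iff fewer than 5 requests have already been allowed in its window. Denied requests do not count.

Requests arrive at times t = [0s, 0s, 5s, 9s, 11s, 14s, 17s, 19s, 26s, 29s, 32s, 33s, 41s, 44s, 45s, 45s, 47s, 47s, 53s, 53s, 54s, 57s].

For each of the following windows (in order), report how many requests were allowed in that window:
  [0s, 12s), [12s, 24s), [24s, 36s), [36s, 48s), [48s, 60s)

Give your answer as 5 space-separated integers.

Processing requests:
  req#1 t=0s (window 0): ALLOW
  req#2 t=0s (window 0): ALLOW
  req#3 t=5s (window 0): ALLOW
  req#4 t=9s (window 0): ALLOW
  req#5 t=11s (window 0): ALLOW
  req#6 t=14s (window 1): ALLOW
  req#7 t=17s (window 1): ALLOW
  req#8 t=19s (window 1): ALLOW
  req#9 t=26s (window 2): ALLOW
  req#10 t=29s (window 2): ALLOW
  req#11 t=32s (window 2): ALLOW
  req#12 t=33s (window 2): ALLOW
  req#13 t=41s (window 3): ALLOW
  req#14 t=44s (window 3): ALLOW
  req#15 t=45s (window 3): ALLOW
  req#16 t=45s (window 3): ALLOW
  req#17 t=47s (window 3): ALLOW
  req#18 t=47s (window 3): DENY
  req#19 t=53s (window 4): ALLOW
  req#20 t=53s (window 4): ALLOW
  req#21 t=54s (window 4): ALLOW
  req#22 t=57s (window 4): ALLOW

Allowed counts by window: 5 3 4 5 4

Answer: 5 3 4 5 4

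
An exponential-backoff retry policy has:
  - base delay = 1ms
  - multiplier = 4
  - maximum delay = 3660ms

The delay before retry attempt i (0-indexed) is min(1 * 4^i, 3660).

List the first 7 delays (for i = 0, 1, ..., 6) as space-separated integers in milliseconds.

Answer: 1 4 16 64 256 1024 3660

Derivation:
Computing each delay:
  i=0: min(1*4^0, 3660) = 1
  i=1: min(1*4^1, 3660) = 4
  i=2: min(1*4^2, 3660) = 16
  i=3: min(1*4^3, 3660) = 64
  i=4: min(1*4^4, 3660) = 256
  i=5: min(1*4^5, 3660) = 1024
  i=6: min(1*4^6, 3660) = 3660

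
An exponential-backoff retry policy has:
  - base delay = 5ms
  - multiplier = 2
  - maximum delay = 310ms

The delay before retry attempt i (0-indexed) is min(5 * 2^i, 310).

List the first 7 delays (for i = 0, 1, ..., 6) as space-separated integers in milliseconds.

Answer: 5 10 20 40 80 160 310

Derivation:
Computing each delay:
  i=0: min(5*2^0, 310) = 5
  i=1: min(5*2^1, 310) = 10
  i=2: min(5*2^2, 310) = 20
  i=3: min(5*2^3, 310) = 40
  i=4: min(5*2^4, 310) = 80
  i=5: min(5*2^5, 310) = 160
  i=6: min(5*2^6, 310) = 310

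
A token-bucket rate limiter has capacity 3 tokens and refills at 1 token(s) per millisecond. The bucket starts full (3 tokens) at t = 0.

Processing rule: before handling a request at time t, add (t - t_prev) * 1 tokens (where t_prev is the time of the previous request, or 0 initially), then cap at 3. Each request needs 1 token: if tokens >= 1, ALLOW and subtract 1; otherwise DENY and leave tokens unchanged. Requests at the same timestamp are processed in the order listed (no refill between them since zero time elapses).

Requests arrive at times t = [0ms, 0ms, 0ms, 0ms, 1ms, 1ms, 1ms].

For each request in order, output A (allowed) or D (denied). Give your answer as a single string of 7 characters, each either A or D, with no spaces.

Answer: AAADADD

Derivation:
Simulating step by step:
  req#1 t=0ms: ALLOW
  req#2 t=0ms: ALLOW
  req#3 t=0ms: ALLOW
  req#4 t=0ms: DENY
  req#5 t=1ms: ALLOW
  req#6 t=1ms: DENY
  req#7 t=1ms: DENY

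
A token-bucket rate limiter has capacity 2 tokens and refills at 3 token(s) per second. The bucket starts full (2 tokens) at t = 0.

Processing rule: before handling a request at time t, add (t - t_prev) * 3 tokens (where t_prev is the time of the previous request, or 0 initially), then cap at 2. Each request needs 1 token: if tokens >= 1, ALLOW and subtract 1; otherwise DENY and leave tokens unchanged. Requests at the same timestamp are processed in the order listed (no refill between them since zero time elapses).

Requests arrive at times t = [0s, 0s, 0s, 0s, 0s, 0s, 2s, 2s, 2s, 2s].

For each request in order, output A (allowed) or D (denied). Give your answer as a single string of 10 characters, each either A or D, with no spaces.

Answer: AADDDDAADD

Derivation:
Simulating step by step:
  req#1 t=0s: ALLOW
  req#2 t=0s: ALLOW
  req#3 t=0s: DENY
  req#4 t=0s: DENY
  req#5 t=0s: DENY
  req#6 t=0s: DENY
  req#7 t=2s: ALLOW
  req#8 t=2s: ALLOW
  req#9 t=2s: DENY
  req#10 t=2s: DENY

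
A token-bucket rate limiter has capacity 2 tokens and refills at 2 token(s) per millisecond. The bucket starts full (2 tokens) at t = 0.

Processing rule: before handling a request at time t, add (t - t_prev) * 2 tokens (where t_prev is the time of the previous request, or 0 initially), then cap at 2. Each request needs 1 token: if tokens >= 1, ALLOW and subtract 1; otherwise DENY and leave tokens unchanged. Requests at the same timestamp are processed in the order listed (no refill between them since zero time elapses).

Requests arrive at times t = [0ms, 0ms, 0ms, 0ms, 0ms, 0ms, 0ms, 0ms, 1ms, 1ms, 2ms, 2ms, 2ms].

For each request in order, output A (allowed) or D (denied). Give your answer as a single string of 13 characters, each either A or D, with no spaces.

Simulating step by step:
  req#1 t=0ms: ALLOW
  req#2 t=0ms: ALLOW
  req#3 t=0ms: DENY
  req#4 t=0ms: DENY
  req#5 t=0ms: DENY
  req#6 t=0ms: DENY
  req#7 t=0ms: DENY
  req#8 t=0ms: DENY
  req#9 t=1ms: ALLOW
  req#10 t=1ms: ALLOW
  req#11 t=2ms: ALLOW
  req#12 t=2ms: ALLOW
  req#13 t=2ms: DENY

Answer: AADDDDDDAAAAD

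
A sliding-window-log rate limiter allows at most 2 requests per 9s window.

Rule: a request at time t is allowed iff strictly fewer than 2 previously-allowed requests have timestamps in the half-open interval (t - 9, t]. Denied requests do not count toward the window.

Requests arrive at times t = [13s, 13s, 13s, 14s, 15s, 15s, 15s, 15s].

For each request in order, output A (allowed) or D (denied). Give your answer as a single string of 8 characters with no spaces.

Answer: AADDDDDD

Derivation:
Tracking allowed requests in the window:
  req#1 t=13s: ALLOW
  req#2 t=13s: ALLOW
  req#3 t=13s: DENY
  req#4 t=14s: DENY
  req#5 t=15s: DENY
  req#6 t=15s: DENY
  req#7 t=15s: DENY
  req#8 t=15s: DENY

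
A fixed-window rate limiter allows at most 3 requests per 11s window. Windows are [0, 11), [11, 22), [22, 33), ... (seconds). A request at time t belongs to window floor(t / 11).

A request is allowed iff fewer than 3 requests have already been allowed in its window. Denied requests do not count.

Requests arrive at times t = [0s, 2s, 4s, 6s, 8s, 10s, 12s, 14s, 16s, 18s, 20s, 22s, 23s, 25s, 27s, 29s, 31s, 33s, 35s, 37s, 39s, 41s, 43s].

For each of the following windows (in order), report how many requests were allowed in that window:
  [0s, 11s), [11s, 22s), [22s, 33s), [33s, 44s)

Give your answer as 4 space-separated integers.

Processing requests:
  req#1 t=0s (window 0): ALLOW
  req#2 t=2s (window 0): ALLOW
  req#3 t=4s (window 0): ALLOW
  req#4 t=6s (window 0): DENY
  req#5 t=8s (window 0): DENY
  req#6 t=10s (window 0): DENY
  req#7 t=12s (window 1): ALLOW
  req#8 t=14s (window 1): ALLOW
  req#9 t=16s (window 1): ALLOW
  req#10 t=18s (window 1): DENY
  req#11 t=20s (window 1): DENY
  req#12 t=22s (window 2): ALLOW
  req#13 t=23s (window 2): ALLOW
  req#14 t=25s (window 2): ALLOW
  req#15 t=27s (window 2): DENY
  req#16 t=29s (window 2): DENY
  req#17 t=31s (window 2): DENY
  req#18 t=33s (window 3): ALLOW
  req#19 t=35s (window 3): ALLOW
  req#20 t=37s (window 3): ALLOW
  req#21 t=39s (window 3): DENY
  req#22 t=41s (window 3): DENY
  req#23 t=43s (window 3): DENY

Allowed counts by window: 3 3 3 3

Answer: 3 3 3 3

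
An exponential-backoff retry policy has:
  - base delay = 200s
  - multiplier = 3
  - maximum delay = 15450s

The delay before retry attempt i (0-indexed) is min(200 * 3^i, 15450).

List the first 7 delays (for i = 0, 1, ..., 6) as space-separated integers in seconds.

Computing each delay:
  i=0: min(200*3^0, 15450) = 200
  i=1: min(200*3^1, 15450) = 600
  i=2: min(200*3^2, 15450) = 1800
  i=3: min(200*3^3, 15450) = 5400
  i=4: min(200*3^4, 15450) = 15450
  i=5: min(200*3^5, 15450) = 15450
  i=6: min(200*3^6, 15450) = 15450

Answer: 200 600 1800 5400 15450 15450 15450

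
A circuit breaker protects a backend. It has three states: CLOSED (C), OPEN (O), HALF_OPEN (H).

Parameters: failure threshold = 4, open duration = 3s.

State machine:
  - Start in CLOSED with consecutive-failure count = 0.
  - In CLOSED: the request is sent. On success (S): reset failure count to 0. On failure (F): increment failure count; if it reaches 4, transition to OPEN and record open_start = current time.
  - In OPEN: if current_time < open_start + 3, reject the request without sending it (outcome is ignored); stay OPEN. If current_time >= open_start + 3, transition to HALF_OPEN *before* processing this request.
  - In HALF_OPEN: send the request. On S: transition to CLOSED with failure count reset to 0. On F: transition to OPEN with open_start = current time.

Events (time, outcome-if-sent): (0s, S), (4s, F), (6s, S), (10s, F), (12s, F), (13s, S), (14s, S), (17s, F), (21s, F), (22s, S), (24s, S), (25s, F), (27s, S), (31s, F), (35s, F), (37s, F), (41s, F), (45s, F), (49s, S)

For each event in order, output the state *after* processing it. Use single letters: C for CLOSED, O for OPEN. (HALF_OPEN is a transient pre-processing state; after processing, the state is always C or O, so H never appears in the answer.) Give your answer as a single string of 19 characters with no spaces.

State after each event:
  event#1 t=0s outcome=S: state=CLOSED
  event#2 t=4s outcome=F: state=CLOSED
  event#3 t=6s outcome=S: state=CLOSED
  event#4 t=10s outcome=F: state=CLOSED
  event#5 t=12s outcome=F: state=CLOSED
  event#6 t=13s outcome=S: state=CLOSED
  event#7 t=14s outcome=S: state=CLOSED
  event#8 t=17s outcome=F: state=CLOSED
  event#9 t=21s outcome=F: state=CLOSED
  event#10 t=22s outcome=S: state=CLOSED
  event#11 t=24s outcome=S: state=CLOSED
  event#12 t=25s outcome=F: state=CLOSED
  event#13 t=27s outcome=S: state=CLOSED
  event#14 t=31s outcome=F: state=CLOSED
  event#15 t=35s outcome=F: state=CLOSED
  event#16 t=37s outcome=F: state=CLOSED
  event#17 t=41s outcome=F: state=OPEN
  event#18 t=45s outcome=F: state=OPEN
  event#19 t=49s outcome=S: state=CLOSED

Answer: CCCCCCCCCCCCCCCCOOC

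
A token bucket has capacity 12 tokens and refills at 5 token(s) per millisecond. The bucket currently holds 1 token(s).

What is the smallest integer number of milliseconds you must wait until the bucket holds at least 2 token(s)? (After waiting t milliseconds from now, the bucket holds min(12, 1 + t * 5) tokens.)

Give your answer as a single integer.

Answer: 1

Derivation:
Need 1 + t * 5 >= 2, so t >= 1/5.
Smallest integer t = ceil(1/5) = 1.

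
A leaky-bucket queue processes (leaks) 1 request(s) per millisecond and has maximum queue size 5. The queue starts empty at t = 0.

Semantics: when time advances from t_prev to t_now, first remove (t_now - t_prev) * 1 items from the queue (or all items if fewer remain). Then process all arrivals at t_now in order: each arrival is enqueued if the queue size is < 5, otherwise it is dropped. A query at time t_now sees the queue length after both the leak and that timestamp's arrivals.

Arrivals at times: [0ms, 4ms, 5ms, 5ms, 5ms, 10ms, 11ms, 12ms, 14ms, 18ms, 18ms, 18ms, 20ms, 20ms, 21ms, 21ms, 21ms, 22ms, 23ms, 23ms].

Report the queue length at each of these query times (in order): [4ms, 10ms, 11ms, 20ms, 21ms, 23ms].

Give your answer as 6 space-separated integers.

Queue lengths at query times:
  query t=4ms: backlog = 1
  query t=10ms: backlog = 1
  query t=11ms: backlog = 1
  query t=20ms: backlog = 3
  query t=21ms: backlog = 5
  query t=23ms: backlog = 5

Answer: 1 1 1 3 5 5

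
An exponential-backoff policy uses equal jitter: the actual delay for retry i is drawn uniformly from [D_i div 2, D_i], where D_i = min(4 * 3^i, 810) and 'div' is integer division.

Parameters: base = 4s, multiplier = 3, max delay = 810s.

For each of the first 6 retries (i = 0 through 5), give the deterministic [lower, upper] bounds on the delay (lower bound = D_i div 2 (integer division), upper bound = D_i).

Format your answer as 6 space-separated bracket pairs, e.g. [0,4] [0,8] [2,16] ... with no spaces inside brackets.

Answer: [2,4] [6,12] [18,36] [54,108] [162,324] [405,810]

Derivation:
Computing bounds per retry:
  i=0: D_i=min(4*3^0,810)=4, bounds=[2,4]
  i=1: D_i=min(4*3^1,810)=12, bounds=[6,12]
  i=2: D_i=min(4*3^2,810)=36, bounds=[18,36]
  i=3: D_i=min(4*3^3,810)=108, bounds=[54,108]
  i=4: D_i=min(4*3^4,810)=324, bounds=[162,324]
  i=5: D_i=min(4*3^5,810)=810, bounds=[405,810]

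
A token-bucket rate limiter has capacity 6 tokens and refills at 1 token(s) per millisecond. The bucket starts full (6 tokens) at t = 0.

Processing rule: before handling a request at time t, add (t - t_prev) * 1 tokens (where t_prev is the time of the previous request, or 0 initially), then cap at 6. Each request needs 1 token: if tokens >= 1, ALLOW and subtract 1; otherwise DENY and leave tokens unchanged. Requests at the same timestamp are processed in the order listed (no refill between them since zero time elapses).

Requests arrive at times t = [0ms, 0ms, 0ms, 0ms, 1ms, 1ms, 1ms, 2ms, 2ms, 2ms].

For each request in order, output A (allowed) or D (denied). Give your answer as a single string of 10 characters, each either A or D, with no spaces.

Answer: AAAAAAAADD

Derivation:
Simulating step by step:
  req#1 t=0ms: ALLOW
  req#2 t=0ms: ALLOW
  req#3 t=0ms: ALLOW
  req#4 t=0ms: ALLOW
  req#5 t=1ms: ALLOW
  req#6 t=1ms: ALLOW
  req#7 t=1ms: ALLOW
  req#8 t=2ms: ALLOW
  req#9 t=2ms: DENY
  req#10 t=2ms: DENY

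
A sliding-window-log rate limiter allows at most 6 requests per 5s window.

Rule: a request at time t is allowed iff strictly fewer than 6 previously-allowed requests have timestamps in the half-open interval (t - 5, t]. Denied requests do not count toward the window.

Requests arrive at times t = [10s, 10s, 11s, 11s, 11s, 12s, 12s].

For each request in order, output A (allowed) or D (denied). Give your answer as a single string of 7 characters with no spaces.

Tracking allowed requests in the window:
  req#1 t=10s: ALLOW
  req#2 t=10s: ALLOW
  req#3 t=11s: ALLOW
  req#4 t=11s: ALLOW
  req#5 t=11s: ALLOW
  req#6 t=12s: ALLOW
  req#7 t=12s: DENY

Answer: AAAAAAD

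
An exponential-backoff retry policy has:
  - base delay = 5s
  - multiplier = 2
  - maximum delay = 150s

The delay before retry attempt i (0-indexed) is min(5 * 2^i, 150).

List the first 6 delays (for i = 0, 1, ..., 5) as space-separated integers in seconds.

Computing each delay:
  i=0: min(5*2^0, 150) = 5
  i=1: min(5*2^1, 150) = 10
  i=2: min(5*2^2, 150) = 20
  i=3: min(5*2^3, 150) = 40
  i=4: min(5*2^4, 150) = 80
  i=5: min(5*2^5, 150) = 150

Answer: 5 10 20 40 80 150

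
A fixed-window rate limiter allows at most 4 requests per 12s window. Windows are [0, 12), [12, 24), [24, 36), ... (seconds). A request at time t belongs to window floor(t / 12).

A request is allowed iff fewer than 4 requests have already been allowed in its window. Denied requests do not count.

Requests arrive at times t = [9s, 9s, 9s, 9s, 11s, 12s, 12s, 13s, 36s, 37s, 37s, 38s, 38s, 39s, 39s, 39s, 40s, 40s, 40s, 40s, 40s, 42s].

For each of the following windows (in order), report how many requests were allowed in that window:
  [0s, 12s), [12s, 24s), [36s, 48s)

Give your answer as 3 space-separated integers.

Answer: 4 3 4

Derivation:
Processing requests:
  req#1 t=9s (window 0): ALLOW
  req#2 t=9s (window 0): ALLOW
  req#3 t=9s (window 0): ALLOW
  req#4 t=9s (window 0): ALLOW
  req#5 t=11s (window 0): DENY
  req#6 t=12s (window 1): ALLOW
  req#7 t=12s (window 1): ALLOW
  req#8 t=13s (window 1): ALLOW
  req#9 t=36s (window 3): ALLOW
  req#10 t=37s (window 3): ALLOW
  req#11 t=37s (window 3): ALLOW
  req#12 t=38s (window 3): ALLOW
  req#13 t=38s (window 3): DENY
  req#14 t=39s (window 3): DENY
  req#15 t=39s (window 3): DENY
  req#16 t=39s (window 3): DENY
  req#17 t=40s (window 3): DENY
  req#18 t=40s (window 3): DENY
  req#19 t=40s (window 3): DENY
  req#20 t=40s (window 3): DENY
  req#21 t=40s (window 3): DENY
  req#22 t=42s (window 3): DENY

Allowed counts by window: 4 3 4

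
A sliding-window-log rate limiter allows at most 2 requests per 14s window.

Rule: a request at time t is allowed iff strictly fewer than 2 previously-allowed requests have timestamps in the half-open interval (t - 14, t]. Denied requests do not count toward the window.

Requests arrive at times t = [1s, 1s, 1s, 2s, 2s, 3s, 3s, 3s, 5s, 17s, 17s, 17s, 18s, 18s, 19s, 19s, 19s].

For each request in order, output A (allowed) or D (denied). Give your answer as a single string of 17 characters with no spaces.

Answer: AADDDDDDDAADDDDDD

Derivation:
Tracking allowed requests in the window:
  req#1 t=1s: ALLOW
  req#2 t=1s: ALLOW
  req#3 t=1s: DENY
  req#4 t=2s: DENY
  req#5 t=2s: DENY
  req#6 t=3s: DENY
  req#7 t=3s: DENY
  req#8 t=3s: DENY
  req#9 t=5s: DENY
  req#10 t=17s: ALLOW
  req#11 t=17s: ALLOW
  req#12 t=17s: DENY
  req#13 t=18s: DENY
  req#14 t=18s: DENY
  req#15 t=19s: DENY
  req#16 t=19s: DENY
  req#17 t=19s: DENY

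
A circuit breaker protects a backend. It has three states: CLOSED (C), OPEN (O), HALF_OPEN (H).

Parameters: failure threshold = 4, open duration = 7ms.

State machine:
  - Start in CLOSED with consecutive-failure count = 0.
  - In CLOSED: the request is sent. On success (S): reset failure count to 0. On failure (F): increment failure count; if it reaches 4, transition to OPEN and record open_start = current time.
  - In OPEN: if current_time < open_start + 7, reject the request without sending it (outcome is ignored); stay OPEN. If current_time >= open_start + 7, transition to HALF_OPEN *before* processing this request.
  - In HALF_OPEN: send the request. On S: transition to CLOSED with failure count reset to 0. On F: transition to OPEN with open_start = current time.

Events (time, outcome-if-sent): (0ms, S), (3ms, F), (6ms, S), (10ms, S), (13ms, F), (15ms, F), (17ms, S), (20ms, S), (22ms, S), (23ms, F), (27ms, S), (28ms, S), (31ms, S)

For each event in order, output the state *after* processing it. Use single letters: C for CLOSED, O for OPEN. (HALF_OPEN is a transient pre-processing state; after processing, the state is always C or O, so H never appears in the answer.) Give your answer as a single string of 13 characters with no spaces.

Answer: CCCCCCCCCCCCC

Derivation:
State after each event:
  event#1 t=0ms outcome=S: state=CLOSED
  event#2 t=3ms outcome=F: state=CLOSED
  event#3 t=6ms outcome=S: state=CLOSED
  event#4 t=10ms outcome=S: state=CLOSED
  event#5 t=13ms outcome=F: state=CLOSED
  event#6 t=15ms outcome=F: state=CLOSED
  event#7 t=17ms outcome=S: state=CLOSED
  event#8 t=20ms outcome=S: state=CLOSED
  event#9 t=22ms outcome=S: state=CLOSED
  event#10 t=23ms outcome=F: state=CLOSED
  event#11 t=27ms outcome=S: state=CLOSED
  event#12 t=28ms outcome=S: state=CLOSED
  event#13 t=31ms outcome=S: state=CLOSED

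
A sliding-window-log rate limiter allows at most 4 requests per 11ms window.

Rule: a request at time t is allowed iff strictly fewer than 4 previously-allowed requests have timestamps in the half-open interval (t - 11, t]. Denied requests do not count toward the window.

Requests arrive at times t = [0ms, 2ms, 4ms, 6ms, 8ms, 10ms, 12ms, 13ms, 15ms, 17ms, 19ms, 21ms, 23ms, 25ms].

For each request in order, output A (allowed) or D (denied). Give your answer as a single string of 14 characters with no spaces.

Tracking allowed requests in the window:
  req#1 t=0ms: ALLOW
  req#2 t=2ms: ALLOW
  req#3 t=4ms: ALLOW
  req#4 t=6ms: ALLOW
  req#5 t=8ms: DENY
  req#6 t=10ms: DENY
  req#7 t=12ms: ALLOW
  req#8 t=13ms: ALLOW
  req#9 t=15ms: ALLOW
  req#10 t=17ms: ALLOW
  req#11 t=19ms: DENY
  req#12 t=21ms: DENY
  req#13 t=23ms: ALLOW
  req#14 t=25ms: ALLOW

Answer: AAAADDAAAADDAA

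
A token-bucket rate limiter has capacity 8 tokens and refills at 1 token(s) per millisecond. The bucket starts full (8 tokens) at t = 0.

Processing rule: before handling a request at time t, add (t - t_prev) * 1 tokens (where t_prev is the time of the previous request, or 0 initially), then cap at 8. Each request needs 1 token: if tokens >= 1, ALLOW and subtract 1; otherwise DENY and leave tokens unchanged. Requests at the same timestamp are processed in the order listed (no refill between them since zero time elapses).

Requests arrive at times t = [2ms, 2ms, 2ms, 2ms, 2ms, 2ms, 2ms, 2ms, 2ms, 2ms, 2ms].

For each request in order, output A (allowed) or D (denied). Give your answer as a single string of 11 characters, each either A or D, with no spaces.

Answer: AAAAAAAADDD

Derivation:
Simulating step by step:
  req#1 t=2ms: ALLOW
  req#2 t=2ms: ALLOW
  req#3 t=2ms: ALLOW
  req#4 t=2ms: ALLOW
  req#5 t=2ms: ALLOW
  req#6 t=2ms: ALLOW
  req#7 t=2ms: ALLOW
  req#8 t=2ms: ALLOW
  req#9 t=2ms: DENY
  req#10 t=2ms: DENY
  req#11 t=2ms: DENY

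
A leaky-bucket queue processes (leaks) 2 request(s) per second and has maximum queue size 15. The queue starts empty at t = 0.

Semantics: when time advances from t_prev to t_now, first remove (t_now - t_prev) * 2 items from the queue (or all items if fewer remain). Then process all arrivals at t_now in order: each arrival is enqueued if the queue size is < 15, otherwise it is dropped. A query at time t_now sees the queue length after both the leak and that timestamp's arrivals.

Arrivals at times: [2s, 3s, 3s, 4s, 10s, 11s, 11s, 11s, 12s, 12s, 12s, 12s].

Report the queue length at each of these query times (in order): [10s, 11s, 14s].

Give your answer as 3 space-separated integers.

Queue lengths at query times:
  query t=10s: backlog = 1
  query t=11s: backlog = 3
  query t=14s: backlog = 1

Answer: 1 3 1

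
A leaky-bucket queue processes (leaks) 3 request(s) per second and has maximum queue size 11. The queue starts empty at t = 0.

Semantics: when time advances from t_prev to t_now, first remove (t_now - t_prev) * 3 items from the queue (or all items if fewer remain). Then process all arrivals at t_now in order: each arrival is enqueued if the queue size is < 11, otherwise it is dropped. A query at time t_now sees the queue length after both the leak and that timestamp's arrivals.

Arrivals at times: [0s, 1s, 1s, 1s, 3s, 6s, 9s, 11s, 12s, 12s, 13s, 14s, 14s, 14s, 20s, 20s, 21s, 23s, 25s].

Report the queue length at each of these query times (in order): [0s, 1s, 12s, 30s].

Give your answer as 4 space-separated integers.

Queue lengths at query times:
  query t=0s: backlog = 1
  query t=1s: backlog = 3
  query t=12s: backlog = 2
  query t=30s: backlog = 0

Answer: 1 3 2 0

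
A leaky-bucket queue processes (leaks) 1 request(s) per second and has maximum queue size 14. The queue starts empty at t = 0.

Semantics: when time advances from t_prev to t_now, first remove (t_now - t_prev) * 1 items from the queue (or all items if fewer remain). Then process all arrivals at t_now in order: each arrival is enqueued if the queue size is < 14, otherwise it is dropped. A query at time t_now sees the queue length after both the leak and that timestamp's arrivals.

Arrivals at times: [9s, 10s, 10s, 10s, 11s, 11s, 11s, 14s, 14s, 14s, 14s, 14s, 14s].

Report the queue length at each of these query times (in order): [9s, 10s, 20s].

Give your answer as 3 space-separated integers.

Answer: 1 3 2

Derivation:
Queue lengths at query times:
  query t=9s: backlog = 1
  query t=10s: backlog = 3
  query t=20s: backlog = 2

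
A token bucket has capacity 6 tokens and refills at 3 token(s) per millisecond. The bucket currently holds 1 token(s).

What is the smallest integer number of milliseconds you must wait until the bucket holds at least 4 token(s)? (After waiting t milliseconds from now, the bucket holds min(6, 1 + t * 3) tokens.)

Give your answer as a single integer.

Answer: 1

Derivation:
Need 1 + t * 3 >= 4, so t >= 3/3.
Smallest integer t = ceil(3/3) = 1.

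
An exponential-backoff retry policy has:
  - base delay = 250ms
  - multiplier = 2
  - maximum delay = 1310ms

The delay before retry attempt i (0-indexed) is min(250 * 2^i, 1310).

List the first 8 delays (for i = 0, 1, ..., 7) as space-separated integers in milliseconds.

Computing each delay:
  i=0: min(250*2^0, 1310) = 250
  i=1: min(250*2^1, 1310) = 500
  i=2: min(250*2^2, 1310) = 1000
  i=3: min(250*2^3, 1310) = 1310
  i=4: min(250*2^4, 1310) = 1310
  i=5: min(250*2^5, 1310) = 1310
  i=6: min(250*2^6, 1310) = 1310
  i=7: min(250*2^7, 1310) = 1310

Answer: 250 500 1000 1310 1310 1310 1310 1310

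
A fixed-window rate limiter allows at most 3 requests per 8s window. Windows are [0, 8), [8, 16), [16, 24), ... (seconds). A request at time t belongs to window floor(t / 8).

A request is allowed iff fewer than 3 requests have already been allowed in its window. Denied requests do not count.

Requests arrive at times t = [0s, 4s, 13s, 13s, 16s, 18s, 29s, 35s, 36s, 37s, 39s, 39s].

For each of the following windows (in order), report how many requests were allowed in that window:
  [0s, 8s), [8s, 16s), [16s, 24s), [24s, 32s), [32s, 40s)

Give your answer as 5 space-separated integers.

Processing requests:
  req#1 t=0s (window 0): ALLOW
  req#2 t=4s (window 0): ALLOW
  req#3 t=13s (window 1): ALLOW
  req#4 t=13s (window 1): ALLOW
  req#5 t=16s (window 2): ALLOW
  req#6 t=18s (window 2): ALLOW
  req#7 t=29s (window 3): ALLOW
  req#8 t=35s (window 4): ALLOW
  req#9 t=36s (window 4): ALLOW
  req#10 t=37s (window 4): ALLOW
  req#11 t=39s (window 4): DENY
  req#12 t=39s (window 4): DENY

Allowed counts by window: 2 2 2 1 3

Answer: 2 2 2 1 3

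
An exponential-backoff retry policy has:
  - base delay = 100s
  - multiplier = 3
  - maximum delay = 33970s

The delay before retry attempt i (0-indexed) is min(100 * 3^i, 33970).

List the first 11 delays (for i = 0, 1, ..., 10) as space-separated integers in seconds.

Answer: 100 300 900 2700 8100 24300 33970 33970 33970 33970 33970

Derivation:
Computing each delay:
  i=0: min(100*3^0, 33970) = 100
  i=1: min(100*3^1, 33970) = 300
  i=2: min(100*3^2, 33970) = 900
  i=3: min(100*3^3, 33970) = 2700
  i=4: min(100*3^4, 33970) = 8100
  i=5: min(100*3^5, 33970) = 24300
  i=6: min(100*3^6, 33970) = 33970
  i=7: min(100*3^7, 33970) = 33970
  i=8: min(100*3^8, 33970) = 33970
  i=9: min(100*3^9, 33970) = 33970
  i=10: min(100*3^10, 33970) = 33970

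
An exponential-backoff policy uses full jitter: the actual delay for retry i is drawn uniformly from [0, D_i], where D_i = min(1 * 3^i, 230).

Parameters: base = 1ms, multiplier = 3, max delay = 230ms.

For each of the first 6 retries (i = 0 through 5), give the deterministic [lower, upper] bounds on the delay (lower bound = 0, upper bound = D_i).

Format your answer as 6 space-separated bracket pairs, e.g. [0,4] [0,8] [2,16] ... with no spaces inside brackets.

Answer: [0,1] [0,3] [0,9] [0,27] [0,81] [0,230]

Derivation:
Computing bounds per retry:
  i=0: D_i=min(1*3^0,230)=1, bounds=[0,1]
  i=1: D_i=min(1*3^1,230)=3, bounds=[0,3]
  i=2: D_i=min(1*3^2,230)=9, bounds=[0,9]
  i=3: D_i=min(1*3^3,230)=27, bounds=[0,27]
  i=4: D_i=min(1*3^4,230)=81, bounds=[0,81]
  i=5: D_i=min(1*3^5,230)=230, bounds=[0,230]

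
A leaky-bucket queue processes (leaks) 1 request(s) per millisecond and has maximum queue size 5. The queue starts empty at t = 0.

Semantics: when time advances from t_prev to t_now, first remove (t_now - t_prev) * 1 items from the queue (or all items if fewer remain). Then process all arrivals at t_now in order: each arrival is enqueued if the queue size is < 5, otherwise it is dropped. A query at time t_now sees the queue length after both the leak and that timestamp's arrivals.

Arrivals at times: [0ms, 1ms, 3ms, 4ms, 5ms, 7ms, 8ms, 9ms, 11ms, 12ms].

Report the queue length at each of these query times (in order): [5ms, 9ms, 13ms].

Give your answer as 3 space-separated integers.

Queue lengths at query times:
  query t=5ms: backlog = 1
  query t=9ms: backlog = 1
  query t=13ms: backlog = 0

Answer: 1 1 0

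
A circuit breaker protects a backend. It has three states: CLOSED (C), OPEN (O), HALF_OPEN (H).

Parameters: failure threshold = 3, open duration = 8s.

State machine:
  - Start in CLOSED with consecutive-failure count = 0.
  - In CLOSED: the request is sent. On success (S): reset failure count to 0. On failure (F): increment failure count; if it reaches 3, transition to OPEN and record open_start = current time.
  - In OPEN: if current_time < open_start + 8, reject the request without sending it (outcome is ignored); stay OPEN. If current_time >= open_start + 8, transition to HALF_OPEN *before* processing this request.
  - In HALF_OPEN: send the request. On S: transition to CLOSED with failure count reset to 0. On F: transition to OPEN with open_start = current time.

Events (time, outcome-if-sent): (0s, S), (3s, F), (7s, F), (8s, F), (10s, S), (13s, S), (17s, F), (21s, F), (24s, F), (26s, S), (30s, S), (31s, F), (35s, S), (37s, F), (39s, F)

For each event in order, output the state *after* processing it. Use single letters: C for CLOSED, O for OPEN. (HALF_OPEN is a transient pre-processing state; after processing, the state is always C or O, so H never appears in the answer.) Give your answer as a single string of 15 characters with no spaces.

Answer: CCCOOOOOOCCCCCC

Derivation:
State after each event:
  event#1 t=0s outcome=S: state=CLOSED
  event#2 t=3s outcome=F: state=CLOSED
  event#3 t=7s outcome=F: state=CLOSED
  event#4 t=8s outcome=F: state=OPEN
  event#5 t=10s outcome=S: state=OPEN
  event#6 t=13s outcome=S: state=OPEN
  event#7 t=17s outcome=F: state=OPEN
  event#8 t=21s outcome=F: state=OPEN
  event#9 t=24s outcome=F: state=OPEN
  event#10 t=26s outcome=S: state=CLOSED
  event#11 t=30s outcome=S: state=CLOSED
  event#12 t=31s outcome=F: state=CLOSED
  event#13 t=35s outcome=S: state=CLOSED
  event#14 t=37s outcome=F: state=CLOSED
  event#15 t=39s outcome=F: state=CLOSED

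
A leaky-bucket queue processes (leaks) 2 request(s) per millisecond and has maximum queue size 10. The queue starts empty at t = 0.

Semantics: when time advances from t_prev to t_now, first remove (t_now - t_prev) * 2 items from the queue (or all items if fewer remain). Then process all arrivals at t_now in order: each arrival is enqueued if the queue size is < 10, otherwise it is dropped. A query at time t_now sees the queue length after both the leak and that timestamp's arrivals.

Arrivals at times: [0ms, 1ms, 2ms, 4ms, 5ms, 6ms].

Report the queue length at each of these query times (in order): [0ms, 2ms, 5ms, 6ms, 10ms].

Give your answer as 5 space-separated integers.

Queue lengths at query times:
  query t=0ms: backlog = 1
  query t=2ms: backlog = 1
  query t=5ms: backlog = 1
  query t=6ms: backlog = 1
  query t=10ms: backlog = 0

Answer: 1 1 1 1 0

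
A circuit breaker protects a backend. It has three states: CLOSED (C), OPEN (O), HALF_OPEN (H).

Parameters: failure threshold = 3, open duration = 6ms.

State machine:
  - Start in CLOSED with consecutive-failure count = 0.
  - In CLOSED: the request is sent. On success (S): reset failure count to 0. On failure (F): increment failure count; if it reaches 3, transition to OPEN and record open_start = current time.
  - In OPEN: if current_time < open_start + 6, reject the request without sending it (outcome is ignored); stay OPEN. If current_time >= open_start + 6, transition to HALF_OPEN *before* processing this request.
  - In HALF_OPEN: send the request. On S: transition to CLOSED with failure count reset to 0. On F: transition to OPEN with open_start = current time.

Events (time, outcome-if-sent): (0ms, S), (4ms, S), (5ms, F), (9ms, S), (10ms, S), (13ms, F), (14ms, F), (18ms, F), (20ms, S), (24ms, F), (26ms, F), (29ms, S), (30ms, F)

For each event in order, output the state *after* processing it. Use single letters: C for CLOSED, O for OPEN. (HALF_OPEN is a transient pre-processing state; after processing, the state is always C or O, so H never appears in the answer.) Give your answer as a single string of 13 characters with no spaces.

State after each event:
  event#1 t=0ms outcome=S: state=CLOSED
  event#2 t=4ms outcome=S: state=CLOSED
  event#3 t=5ms outcome=F: state=CLOSED
  event#4 t=9ms outcome=S: state=CLOSED
  event#5 t=10ms outcome=S: state=CLOSED
  event#6 t=13ms outcome=F: state=CLOSED
  event#7 t=14ms outcome=F: state=CLOSED
  event#8 t=18ms outcome=F: state=OPEN
  event#9 t=20ms outcome=S: state=OPEN
  event#10 t=24ms outcome=F: state=OPEN
  event#11 t=26ms outcome=F: state=OPEN
  event#12 t=29ms outcome=S: state=OPEN
  event#13 t=30ms outcome=F: state=OPEN

Answer: CCCCCCCOOOOOO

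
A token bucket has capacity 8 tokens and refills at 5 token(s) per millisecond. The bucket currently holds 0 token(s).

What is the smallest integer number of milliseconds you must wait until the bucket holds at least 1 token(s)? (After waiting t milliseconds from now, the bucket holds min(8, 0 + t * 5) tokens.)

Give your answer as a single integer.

Need 0 + t * 5 >= 1, so t >= 1/5.
Smallest integer t = ceil(1/5) = 1.

Answer: 1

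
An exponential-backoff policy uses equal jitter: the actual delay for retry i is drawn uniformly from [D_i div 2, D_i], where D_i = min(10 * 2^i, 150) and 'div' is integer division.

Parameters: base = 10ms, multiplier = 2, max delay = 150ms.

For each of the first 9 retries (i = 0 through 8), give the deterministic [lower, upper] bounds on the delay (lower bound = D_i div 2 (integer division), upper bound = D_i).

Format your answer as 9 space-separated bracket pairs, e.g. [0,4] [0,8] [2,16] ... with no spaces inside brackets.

Answer: [5,10] [10,20] [20,40] [40,80] [75,150] [75,150] [75,150] [75,150] [75,150]

Derivation:
Computing bounds per retry:
  i=0: D_i=min(10*2^0,150)=10, bounds=[5,10]
  i=1: D_i=min(10*2^1,150)=20, bounds=[10,20]
  i=2: D_i=min(10*2^2,150)=40, bounds=[20,40]
  i=3: D_i=min(10*2^3,150)=80, bounds=[40,80]
  i=4: D_i=min(10*2^4,150)=150, bounds=[75,150]
  i=5: D_i=min(10*2^5,150)=150, bounds=[75,150]
  i=6: D_i=min(10*2^6,150)=150, bounds=[75,150]
  i=7: D_i=min(10*2^7,150)=150, bounds=[75,150]
  i=8: D_i=min(10*2^8,150)=150, bounds=[75,150]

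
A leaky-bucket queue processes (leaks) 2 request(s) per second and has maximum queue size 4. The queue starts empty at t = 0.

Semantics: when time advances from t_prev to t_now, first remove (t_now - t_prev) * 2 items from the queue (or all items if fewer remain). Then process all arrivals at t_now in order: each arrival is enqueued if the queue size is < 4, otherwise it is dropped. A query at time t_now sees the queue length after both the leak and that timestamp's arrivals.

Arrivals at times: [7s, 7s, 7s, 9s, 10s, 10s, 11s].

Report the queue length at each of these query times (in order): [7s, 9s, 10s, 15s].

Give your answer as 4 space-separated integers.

Queue lengths at query times:
  query t=7s: backlog = 3
  query t=9s: backlog = 1
  query t=10s: backlog = 2
  query t=15s: backlog = 0

Answer: 3 1 2 0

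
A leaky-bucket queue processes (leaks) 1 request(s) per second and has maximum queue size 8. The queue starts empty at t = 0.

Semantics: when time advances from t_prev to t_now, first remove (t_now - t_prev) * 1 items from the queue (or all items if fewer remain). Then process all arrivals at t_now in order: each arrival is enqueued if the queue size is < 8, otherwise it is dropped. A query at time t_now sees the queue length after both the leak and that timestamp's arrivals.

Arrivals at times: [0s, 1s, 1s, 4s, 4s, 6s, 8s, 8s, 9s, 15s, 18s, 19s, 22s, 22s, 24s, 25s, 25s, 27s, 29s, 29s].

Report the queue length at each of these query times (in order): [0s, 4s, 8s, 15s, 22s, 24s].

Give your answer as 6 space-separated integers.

Queue lengths at query times:
  query t=0s: backlog = 1
  query t=4s: backlog = 2
  query t=8s: backlog = 2
  query t=15s: backlog = 1
  query t=22s: backlog = 2
  query t=24s: backlog = 1

Answer: 1 2 2 1 2 1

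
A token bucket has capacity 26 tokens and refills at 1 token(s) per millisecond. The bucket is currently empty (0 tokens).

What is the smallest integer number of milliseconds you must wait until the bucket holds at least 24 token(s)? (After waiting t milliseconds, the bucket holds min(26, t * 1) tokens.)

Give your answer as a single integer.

Need t * 1 >= 24, so t >= 24/1.
Smallest integer t = ceil(24/1) = 24.

Answer: 24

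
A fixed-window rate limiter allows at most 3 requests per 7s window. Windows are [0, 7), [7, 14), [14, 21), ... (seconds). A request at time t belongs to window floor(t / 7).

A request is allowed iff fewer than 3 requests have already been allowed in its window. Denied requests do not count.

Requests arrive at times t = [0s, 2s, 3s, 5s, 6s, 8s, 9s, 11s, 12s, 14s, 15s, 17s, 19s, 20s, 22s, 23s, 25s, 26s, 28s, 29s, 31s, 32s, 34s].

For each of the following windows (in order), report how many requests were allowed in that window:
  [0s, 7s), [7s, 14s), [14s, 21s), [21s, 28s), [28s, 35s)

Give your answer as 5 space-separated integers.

Answer: 3 3 3 3 3

Derivation:
Processing requests:
  req#1 t=0s (window 0): ALLOW
  req#2 t=2s (window 0): ALLOW
  req#3 t=3s (window 0): ALLOW
  req#4 t=5s (window 0): DENY
  req#5 t=6s (window 0): DENY
  req#6 t=8s (window 1): ALLOW
  req#7 t=9s (window 1): ALLOW
  req#8 t=11s (window 1): ALLOW
  req#9 t=12s (window 1): DENY
  req#10 t=14s (window 2): ALLOW
  req#11 t=15s (window 2): ALLOW
  req#12 t=17s (window 2): ALLOW
  req#13 t=19s (window 2): DENY
  req#14 t=20s (window 2): DENY
  req#15 t=22s (window 3): ALLOW
  req#16 t=23s (window 3): ALLOW
  req#17 t=25s (window 3): ALLOW
  req#18 t=26s (window 3): DENY
  req#19 t=28s (window 4): ALLOW
  req#20 t=29s (window 4): ALLOW
  req#21 t=31s (window 4): ALLOW
  req#22 t=32s (window 4): DENY
  req#23 t=34s (window 4): DENY

Allowed counts by window: 3 3 3 3 3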